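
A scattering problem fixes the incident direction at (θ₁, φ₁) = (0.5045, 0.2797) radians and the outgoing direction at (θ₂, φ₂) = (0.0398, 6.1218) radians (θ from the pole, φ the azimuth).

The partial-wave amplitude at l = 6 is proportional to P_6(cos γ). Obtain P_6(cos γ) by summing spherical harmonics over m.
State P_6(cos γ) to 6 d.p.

Summing Y*_{l m}(θ₁,φ₁)·Y_{l m}(θ₂,φ₂) over m ∈ [−6, 6]; prefactor 4π/(2·6+1) = 0.966644:
  m=-6: Y*=-0.00066 + 0.00613j  Y=0.00000 + 0.00000j  product -0.00000 + 0.00000j
  m=-5: Y*=0.00663 + 0.03808j  Y=0.00000 + 0.00000j  product -0.00000 + 0.00000j
  m=-4: Y*=0.06320 + 0.13018j  Y=0.00001 + 0.00001j  product -0.00000 + 0.00000j
  m=-3: Y*=0.23364 + 0.26019j  Y=0.00029 + 0.00015j  product 0.00003 + 0.00011j
  m=-2: Y*=0.42482 + 0.26598j  Y=0.00779 + 0.00260j  product 0.00262 + 0.00318j
  m=-1: Y*=0.23294 + 0.06691j  Y=0.12841 + 0.02091j  product 0.02851 + 0.01346j
  m=+0: Y*=-0.35368 + 0.00000j  Y=1.00026 + 0.00000j  product -0.35377 + 0.00000j
  m=+1: Y*=-0.23294 + 0.06691j  Y=-0.12841 + 0.02091j  product 0.02851 - 0.01346j
  m=+2: Y*=0.42482 - 0.26598j  Y=0.00779 - 0.00260j  product 0.00262 - 0.00318j
  m=+3: Y*=-0.23364 + 0.26019j  Y=-0.00029 + 0.00015j  product 0.00003 - 0.00011j
  m=+4: Y*=0.06320 - 0.13018j  Y=0.00001 - 0.00001j  product -0.00000 - 0.00000j
  m=+5: Y*=-0.00663 + 0.03808j  Y=-0.00000 + 0.00000j  product -0.00000 - 0.00000j
  m=+6: Y*=-0.00066 - 0.00613j  Y=0.00000 - 0.00000j  product -0.00000 - 0.00000j
Σ over m = -0.29146 + 0.00000j; ×(4π/13) → -0.28174 + 0.00000j. Real part: -0.281739

-0.281739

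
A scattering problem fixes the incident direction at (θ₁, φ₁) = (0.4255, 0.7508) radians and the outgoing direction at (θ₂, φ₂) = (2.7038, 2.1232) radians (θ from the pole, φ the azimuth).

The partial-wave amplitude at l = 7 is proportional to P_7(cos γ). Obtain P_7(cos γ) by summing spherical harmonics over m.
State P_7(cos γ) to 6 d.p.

Addition theorem: P_7(cos γ) = (4π/15) Σ_m Y*_{lm}(Ω₁) Y_{lm}(Ω₂), m = −7…7:
  [-7]  conj(Y_{7,-7})(Ω₁) = 0.00053 - 0.00087j ; Y_{7,-7}(Ω₂) = -0.00082 - 0.00092j ; Δ = -0.00000 + 0.00000j
  [-6]  conj(Y_{7,-6})(Ω₁) = -0.00174 - 0.00825j ; Y_{7,-6}(Ω₂) = -0.00969 + 0.00169j ; Δ = 0.00003 + 0.00008j
  [-5]  conj(Y_{7,-5})(Ω₁) = -0.03521 - 0.02473j ; Y_{7,-5}(Ω₂) = -0.01799 + 0.04510j ; Δ = 0.00175 - 0.00114j
  [-4]  conj(Y_{7,-4})(Ω₁) = -0.14962 + 0.02084j ; Y_{7,-4}(Ω₂) = 0.09810 + 0.13208j ; Δ = -0.01743 - 0.01772j
  [-3]  conj(Y_{7,-3})(Ω₁) = -0.22877 + 0.28198j ; Y_{7,-3}(Ω₂) = 0.37858 - 0.03280j ; Δ = -0.07736 + 0.11425j
  [-2]  conj(Y_{7,-2})(Ω₁) = 0.03721 + 0.53687j ; Y_{7,-2}(Ω₂) = 0.24015 - 0.47751j ; Δ = 0.26530 + 0.11116j
  [-1]  conj(Y_{7,-1})(Ω₁) = 0.21714 + 0.20262j ; Y_{7,-1}(Ω₂) = -0.13428 - 0.21785j ; Δ = 0.01498 - 0.07451j
  [+0]  conj(Y_{7,0})(Ω₁) = -0.35331 + 0.00000j ; Y_{7,0}(Ω₂) = 0.37875 + 0.00000j ; Δ = -0.13382 + 0.00000j
  [+1]  conj(Y_{7,1})(Ω₁) = -0.21714 + 0.20262j ; Y_{7,1}(Ω₂) = 0.13428 - 0.21785j ; Δ = 0.01498 + 0.07451j
  [+2]  conj(Y_{7,2})(Ω₁) = 0.03721 - 0.53687j ; Y_{7,2}(Ω₂) = 0.24015 + 0.47751j ; Δ = 0.26530 - 0.11116j
  [+3]  conj(Y_{7,3})(Ω₁) = 0.22877 + 0.28198j ; Y_{7,3}(Ω₂) = -0.37858 - 0.03280j ; Δ = -0.07736 - 0.11425j
  [+4]  conj(Y_{7,4})(Ω₁) = -0.14962 - 0.02084j ; Y_{7,4}(Ω₂) = 0.09810 - 0.13208j ; Δ = -0.01743 + 0.01772j
  [+5]  conj(Y_{7,5})(Ω₁) = 0.03521 - 0.02473j ; Y_{7,5}(Ω₂) = 0.01799 + 0.04510j ; Δ = 0.00175 + 0.00114j
  [+6]  conj(Y_{7,6})(Ω₁) = -0.00174 + 0.00825j ; Y_{7,6}(Ω₂) = -0.00969 - 0.00169j ; Δ = 0.00003 - 0.00008j
  [+7]  conj(Y_{7,7})(Ω₁) = -0.00053 - 0.00087j ; Y_{7,7}(Ω₂) = 0.00082 - 0.00092j ; Δ = -0.00000 - 0.00000j
Σ over m = 0.24071 - 0.00000j; ×(4π/15) → 0.20166 - 0.00000j. Real part: 0.201658

0.201658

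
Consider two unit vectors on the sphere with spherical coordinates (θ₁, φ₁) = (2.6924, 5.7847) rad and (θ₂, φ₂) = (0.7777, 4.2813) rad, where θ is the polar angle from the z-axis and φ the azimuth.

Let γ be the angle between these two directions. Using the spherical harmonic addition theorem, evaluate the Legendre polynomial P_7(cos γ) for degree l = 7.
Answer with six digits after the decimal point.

Summing Y*_{l m}(θ₁,φ₁)·Y_{l m}(θ₂,φ₂) over m ∈ [−7, 7]; prefactor 4π/(2·7+1) = 0.837758:
  m=-7: (-0.001369, 0.000496) × (0.005176, 0.041540) = (-0.000028, -0.000054)  (running Σ = (-0.000028, -0.000054))
  m=-6: (0.011172, 0.001696) × (0.135182, -0.083825) = (0.001652, -0.000707)  (running Σ = (0.001625, -0.000761))
  m=-5: (-0.043092, -0.032702) × (-0.291388, -0.192850) = (0.006250, 0.017839)  (running Σ = (0.007875, 0.017078))
  m=-4: (0.072857, 0.161780) × (-0.069784, 0.450867) = (-0.078025, 0.021559)  (running Σ = (-0.070151, 0.038637))
  m=-3: (0.029729, -0.393849) × (0.233424, -0.066498) = (-0.019251, -0.093911)  (running Σ = (-0.089401, -0.055273))
  m=-2: (-0.287052, 0.444092) × (0.142421, 0.166160) = (-0.114672, 0.015551)  (running Σ = (-0.204074, -0.039722))
  m=-1: (0.190624, -0.103764) × (0.148140, -0.322086) = (-0.005182, -0.076769)  (running Σ = (-0.209256, -0.116491))
  m=0: (0.398931, -0.000000) × (0.118681, 0.000000) = (0.047346, 0.000000)  (running Σ = (-0.161910, -0.116491))
  m=1: (-0.190624, -0.103764) × (-0.148140, -0.322086) = (-0.005182, 0.076769)  (running Σ = (-0.167092, -0.039722))
  m=2: (-0.287052, -0.444092) × (0.142421, -0.166160) = (-0.114672, -0.015551)  (running Σ = (-0.281764, -0.055273))
  m=3: (-0.029729, -0.393849) × (-0.233424, -0.066498) = (-0.019251, 0.093911)  (running Σ = (-0.301015, 0.038637))
  m=4: (0.072857, -0.161780) × (-0.069784, -0.450867) = (-0.078025, -0.021559)  (running Σ = (-0.379040, 0.017078))
  m=5: (0.043092, -0.032702) × (0.291388, -0.192850) = (0.006250, -0.017839)  (running Σ = (-0.372790, -0.000761))
  m=6: (0.011172, -0.001696) × (0.135182, 0.083825) = (0.001652, 0.000707)  (running Σ = (-0.371138, -0.000054))
  m=7: (0.001369, 0.000496) × (-0.005176, 0.041540) = (-0.000028, 0.000054)  (running Σ = (-0.371166, -0.000000))
Total Σ_m = (-0.371166, -0.000000). Multiply by 0.837758: (-0.310947, -0.000000). P_7(cos γ) = -0.310947

-0.310947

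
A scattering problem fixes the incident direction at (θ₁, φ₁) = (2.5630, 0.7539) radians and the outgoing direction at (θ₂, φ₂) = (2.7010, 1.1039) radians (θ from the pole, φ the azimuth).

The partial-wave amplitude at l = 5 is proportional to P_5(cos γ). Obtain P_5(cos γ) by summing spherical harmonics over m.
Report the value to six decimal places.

0.673749

Addition theorem: P_5(cos γ) = (4π/11) Σ_m Y*_{lm}(Ω₁) Y_{lm}(Ω₂), m = −5…5:
  m=-5: Y*=-0.018368-0.013333i  Y=+0.004730+0.004529i  product -0.000026-0.000146i
  m=-4: Y*=+0.109017-0.013808i  Y=+0.012843-0.041996i  product +0.000820-0.004756i
  m=-3: Y*=-0.191374+0.231447i  Y=-0.168283+0.028906i  product +0.025515-0.044480i
  m=-2: Y*=-0.029461-0.467039i  Y=+0.241180+0.325964i  product +0.145133-0.122244i
  m=-1: Y*=+0.192139+0.180401i  Y=+0.221461-0.439348i  product +0.121810-0.044464i
  m=+0: Y*=+0.304758-0.000000i  Y=+0.010712+0.000000i  product +0.003265+0.000000i
  m=+1: Y*=-0.192139+0.180401i  Y=-0.221461-0.439348i  product +0.121810+0.044464i
  m=+2: Y*=-0.029461+0.467039i  Y=+0.241180-0.325964i  product +0.145133+0.122244i
  m=+3: Y*=+0.191374+0.231447i  Y=+0.168283+0.028906i  product +0.025515+0.044480i
  m=+4: Y*=+0.109017+0.013808i  Y=+0.012843+0.041996i  product +0.000820+0.004756i
  m=+5: Y*=+0.018368-0.013333i  Y=-0.004730+0.004529i  product -0.000026+0.000146i
Total Σ_m = +0.589768+0.000000i. Multiply by 1.142397: +0.673749+0.000000i. P_5(cos γ) = 0.673749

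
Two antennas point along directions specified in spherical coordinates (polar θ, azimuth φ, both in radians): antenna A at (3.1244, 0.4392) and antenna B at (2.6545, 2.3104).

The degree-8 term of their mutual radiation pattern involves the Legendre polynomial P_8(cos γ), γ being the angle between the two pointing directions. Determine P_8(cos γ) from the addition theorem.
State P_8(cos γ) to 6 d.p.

Term-by-term m-sum for l=8 (normalisation 4π/17 = 0.739198):
  m=-8: -0.00000 - 0.00000j × 0.00111 + 0.00043j = -0.00000 - 0.00000j  (running Σ = -0.00000 - 0.00000j)
  m=-7: 0.00000 - 0.00000j × 0.00802 - 0.00402j = 0.00000 - 0.00000j  (running Σ = 0.00000 - 0.00000j)
  m=-6: -0.00000 + 0.00000j × 0.01151 - 0.04081j = 0.00000 + 0.00000j  (running Σ = 0.00000 + 0.00000j)
  m=-5: 0.00000 - 0.00000j × -0.07429 - 0.11945j = -0.00000 - 0.00000j  (running Σ = -0.00000 - 0.00000j)
  m=-4: -0.00000 + 0.00000j × -0.32465 - 0.06014j = 0.00000 - 0.00000j  (running Σ = 0.00000 - 0.00000j)
  m=-3: -0.00002 - 0.00007j × -0.40890 + 0.30957j = 0.00003 + 0.00002j  (running Σ = 0.00003 + 0.00002j)
  m=-2: 0.00194 + 0.00234j × -0.03661 + 0.39865j = -0.00101 + 0.00069j  (running Σ = -0.00098 + 0.00071j)
  m=-1: -0.07659 - 0.03598j × -0.09210 - 0.10095j = 0.00342 + 0.01105j  (running Σ = 0.00244 + 0.01176j)
  m=0: 1.15693 + 0.00000j × -0.45554 + 0.00000j = -0.52702 + 0.00000j  (running Σ = -0.52458 + 0.01176j)
  m=1: 0.07659 - 0.03598j × 0.09210 - 0.10095j = 0.00342 - 0.01105j  (running Σ = -0.52116 + 0.00071j)
  m=2: 0.00194 - 0.00234j × -0.03661 - 0.39865j = -0.00101 - 0.00069j  (running Σ = -0.52216 + 0.00002j)
  m=3: 0.00002 - 0.00007j × 0.40890 + 0.30957j = 0.00003 - 0.00002j  (running Σ = -0.52213 - 0.00000j)
  m=4: -0.00000 - 0.00000j × -0.32465 + 0.06014j = 0.00000 + 0.00000j  (running Σ = -0.52213 - 0.00000j)
  m=5: -0.00000 - 0.00000j × 0.07429 - 0.11945j = -0.00000 + 0.00000j  (running Σ = -0.52213 + 0.00000j)
  m=6: -0.00000 - 0.00000j × 0.01151 + 0.04081j = 0.00000 - 0.00000j  (running Σ = -0.52213 - 0.00000j)
  m=7: -0.00000 - 0.00000j × -0.00802 - 0.00402j = 0.00000 + 0.00000j  (running Σ = -0.52213 - 0.00000j)
  m=8: -0.00000 + 0.00000j × 0.00111 - 0.00043j = -0.00000 + 0.00000j  (running Σ = -0.52213 + 0.00000j)
Accumulated sum -0.52213 + 0.00000j; after 4π/(2l+1) scaling, -0.38596 + 0.00000j ⇒ P_8 = -0.385960

-0.385960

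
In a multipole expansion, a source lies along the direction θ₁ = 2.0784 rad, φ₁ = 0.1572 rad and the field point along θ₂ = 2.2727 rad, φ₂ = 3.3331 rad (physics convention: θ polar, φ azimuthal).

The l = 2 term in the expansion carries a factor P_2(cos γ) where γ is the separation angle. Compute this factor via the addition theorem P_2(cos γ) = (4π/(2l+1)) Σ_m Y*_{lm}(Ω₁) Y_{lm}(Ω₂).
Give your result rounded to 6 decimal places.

Summing Y*_{l m}(θ₁,φ₁)·Y_{l m}(θ₂,φ₂) over m ∈ [−2, 2]; prefactor 4π/(2·2+1) = 2.513274:
  m=-2: Y*=(0.280545, 0.091229)  Y=(0.208919, -0.084176)  product (0.066291, -0.004556)
  m=-1: Y*=(-0.324128, -0.051377)  Y=(0.373938, -0.072500)  product (-0.124929, 0.004288)
  m=+0: Y*=(-0.091831, -0.000000)  Y=(0.079062, 0.000000)  product (-0.007260, -0.000000)
  m=+1: Y*=(0.324128, -0.051377)  Y=(-0.373938, -0.072500)  product (-0.124929, -0.004288)
  m=+2: Y*=(0.280545, -0.091229)  Y=(0.208919, 0.084176)  product (0.066291, 0.004556)
Σ over m = (-0.124536, 0.000000); ×(4π/5) → (-0.312994, 0.000000). Real part: -0.312994

-0.312994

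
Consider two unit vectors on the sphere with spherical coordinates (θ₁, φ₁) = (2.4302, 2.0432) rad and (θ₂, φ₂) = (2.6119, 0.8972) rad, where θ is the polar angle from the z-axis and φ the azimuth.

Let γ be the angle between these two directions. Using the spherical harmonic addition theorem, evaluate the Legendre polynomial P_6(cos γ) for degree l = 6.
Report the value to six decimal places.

Expand P_6 via completeness: Σ_{m} conj(Y_{6,m}) at Ω₁ times Y_{6,m} at Ω₂ —
  m=-6: 0.03566 - 0.01131j × 0.00500 + 0.00630j = 0.00025 + 0.00017j  (running Σ = 0.00025 + 0.00017j)
  m=-5: 0.10571 + 0.10695j × 0.01067 - 0.04634j = 0.00608 - 0.00376j  (running Σ = 0.00633 - 0.00359j)
  m=-4: -0.10792 + 0.32695j × -0.15079 + 0.07232j = -0.00737 - 0.05711j  (running Σ = -0.00104 - 0.06069j)
  m=-3: -0.44931 + 0.06955j × 0.33898 + 0.16374j = -0.16370 - 0.04999j  (running Σ = -0.16473 - 0.11069j)
  m=-2: -0.12490 - 0.17275j × -0.10872 - 0.47809j = -0.06901 + 0.07849j  (running Σ = -0.23374 - 0.03219j)
  m=-1: -0.12509 + 0.24481j × -0.10759 + 0.13480j = -0.01954 - 0.04320j  (running Σ = -0.25329 - 0.07540j)
  m=0: -0.30646 + 0.00000j × -0.38757 + 0.00000j = 0.11878 + 0.00000j  (running Σ = -0.13451 - 0.07540j)
  m=1: 0.12509 + 0.24481j × 0.10759 + 0.13480j = -0.01954 + 0.04320j  (running Σ = -0.15405 - 0.03219j)
  m=2: -0.12490 + 0.17275j × -0.10872 + 0.47809j = -0.06901 - 0.07849j  (running Σ = -0.22306 - 0.11069j)
  m=3: 0.44931 + 0.06955j × -0.33898 + 0.16374j = -0.16370 + 0.04999j  (running Σ = -0.38676 - 0.06069j)
  m=4: -0.10792 - 0.32695j × -0.15079 - 0.07232j = -0.00737 + 0.05711j  (running Σ = -0.39413 - 0.00359j)
  m=5: -0.10571 + 0.10695j × -0.01067 - 0.04634j = 0.00608 + 0.00376j  (running Σ = -0.38805 + 0.00017j)
  m=6: 0.03566 + 0.01131j × 0.00500 - 0.00630j = 0.00025 - 0.00017j  (running Σ = -0.38780 - 0.00000j)
Σ over m = -0.38780 - 0.00000j; ×(4π/13) → -0.37486 - 0.00000j. Real part: -0.374861

-0.374861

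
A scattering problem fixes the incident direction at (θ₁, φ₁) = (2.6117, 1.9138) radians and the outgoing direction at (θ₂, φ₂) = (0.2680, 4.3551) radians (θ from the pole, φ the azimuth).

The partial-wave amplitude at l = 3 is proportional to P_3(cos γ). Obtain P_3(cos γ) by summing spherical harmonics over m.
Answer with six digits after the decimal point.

Expand P_3 via completeness: Σ_{m} conj(Y_{3,m}) at Ω₁ times Y_{3,m} at Ω₂ —
  m=-3: +0.046159-0.027781i × +0.006803-0.003707i = +0.000211-0.000360i  (running Σ = +0.000211-0.000360i)
  m=-2: +0.174319+0.142705i × -0.052199-0.045284i = -0.002637-0.015343i  (running Σ = -0.002426-0.015703i)
  m=-1: -0.149574+0.418834i × -0.109227+0.292589i = -0.106209-0.089512i  (running Σ = -0.108635-0.105215i)
  m=0: -0.232692-0.000000i × +0.593543+0.000000i = -0.138113-0.000000i  (running Σ = -0.246748-0.105215i)
  m=1: +0.149574+0.418834i × +0.109227+0.292589i = -0.106209+0.089512i  (running Σ = -0.352957-0.015703i)
  m=2: +0.174319-0.142705i × -0.052199+0.045284i = -0.002637+0.015343i  (running Σ = -0.355594-0.000360i)
  m=3: -0.046159-0.027781i × -0.006803-0.003707i = +0.000211+0.000360i  (running Σ = -0.355383-0.000000i)
Total Σ_m = -0.355383-0.000000i. Multiply by 1.795196: -0.637981-0.000000i. P_3(cos γ) = -0.637981

-0.637981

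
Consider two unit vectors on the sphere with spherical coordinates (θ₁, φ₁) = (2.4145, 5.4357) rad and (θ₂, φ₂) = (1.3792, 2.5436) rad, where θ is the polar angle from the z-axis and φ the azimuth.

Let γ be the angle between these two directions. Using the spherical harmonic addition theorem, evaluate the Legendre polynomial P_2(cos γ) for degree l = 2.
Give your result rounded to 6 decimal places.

0.400014

Addition theorem: P_2(cos γ) = (4π/5) Σ_m Y*_{lm}(Ω₁) Y_{lm}(Ω₂), m = −2…2:
  term(m=-2) = (0.055787, -0.030403)   from Y*(Ω₁)=(-0.021138, -0.169352), Y(Ω₂)=(0.136286, 0.346423)
  term(m=-1) = (0.053692, -0.013681)   from Y*(Ω₁)=(-0.253927, 0.287592), Y(Ω₂)=(-0.119360, -0.081307)
  term(m=+0) = (-0.059797, 0.000000)   from Y*(Ω₁)=(0.212738, -0.000000), Y(Ω₂)=(-0.281081, 0.000000)
  term(m=+1) = (0.053692, 0.013681)   from Y*(Ω₁)=(0.253927, 0.287592), Y(Ω₂)=(0.119360, -0.081307)
  term(m=+2) = (0.055787, 0.030403)   from Y*(Ω₁)=(-0.021138, 0.169352), Y(Ω₂)=(0.136286, -0.346423)
Total Σ_m = (0.159161, -0.000000). Multiply by 2.513274: (0.400014, -0.000000). P_2(cos γ) = 0.400014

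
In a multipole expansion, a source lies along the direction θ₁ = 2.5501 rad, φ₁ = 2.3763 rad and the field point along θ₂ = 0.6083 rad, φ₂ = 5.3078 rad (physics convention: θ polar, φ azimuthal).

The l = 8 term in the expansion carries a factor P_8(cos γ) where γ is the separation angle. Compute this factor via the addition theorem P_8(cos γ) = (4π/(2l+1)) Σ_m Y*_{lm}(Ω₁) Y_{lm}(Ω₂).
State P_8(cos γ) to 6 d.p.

0.758353

Expand P_8 via completeness: Σ_{m} conj(Y_{8,m}) at Ω₁ times Y_{8,m} at Ω₂ —
  m=-8: (0.004755, 0.000771) × (0.000298, 0.005856) = (-0.000003, 0.000028)  (running Σ = (-0.000003, 0.000028))
  m=-7: (0.017236, 0.022927) × (0.028807, 0.017445) = (0.000097, 0.000961)  (running Σ = (0.000093, 0.000989))
  m=-6: (-0.012711, 0.104860) × (0.108422, -0.049839) = (0.003848, 0.012003)  (running Σ = (0.003941, 0.012992))
  m=-5: (-0.206737, 0.168852) × (0.047308, -0.284921) = (0.038329, 0.066892)  (running Σ = (0.042271, 0.079884))
  m=-4: (-0.454665, -0.036644) × (-0.339166, -0.322328) = (0.142396, 0.158980)  (running Σ = (0.184666, 0.238863))
  m=-3: (-0.300319, -0.338922) × (-0.415221, 0.090864) = (0.155495, 0.113440)  (running Σ = (0.340161, 0.352303))
  m=-2: (0.002532, -0.062925) × (-0.001726, 0.004322) = (0.000268, 0.000120)  (running Σ = (0.340429, 0.352423))
  m=-1: (-0.284782, 0.273555) × (-0.229684, -0.339056) = (0.158161, 0.033726)  (running Σ = (0.498589, 0.386149))
  m=0: (-0.200657, -0.000000) × (-0.143199, 0.000000) = (0.028734, 0.000000)  (running Σ = (0.527323, 0.386149))
  m=1: (0.284782, 0.273555) × (0.229684, -0.339056) = (0.158161, -0.033726)  (running Σ = (0.685484, 0.352423))
  m=2: (0.002532, 0.062925) × (-0.001726, -0.004322) = (0.000268, -0.000120)  (running Σ = (0.685751, 0.352303))
  m=3: (0.300319, -0.338922) × (0.415221, 0.090864) = (0.155495, -0.113440)  (running Σ = (0.841246, 0.238863))
  m=4: (-0.454665, 0.036644) × (-0.339166, 0.322328) = (0.142396, -0.158980)  (running Σ = (0.983642, 0.079884))
  m=5: (0.206737, 0.168852) × (-0.047308, -0.284921) = (0.038329, -0.066892)  (running Σ = (1.021971, 0.012992))
  m=6: (-0.012711, -0.104860) × (0.108422, 0.049839) = (0.003848, -0.012003)  (running Σ = (1.025819, 0.000989))
  m=7: (-0.017236, 0.022927) × (-0.028807, 0.017445) = (0.000097, -0.000961)  (running Σ = (1.025915, 0.000028))
  m=8: (0.004755, -0.000771) × (0.000298, -0.005856) = (-0.000003, -0.000028)  (running Σ = (1.025912, -0.000000))
Σ over m = (1.025912, -0.000000); ×(4π/17) → (0.758353, -0.000000). Real part: 0.758353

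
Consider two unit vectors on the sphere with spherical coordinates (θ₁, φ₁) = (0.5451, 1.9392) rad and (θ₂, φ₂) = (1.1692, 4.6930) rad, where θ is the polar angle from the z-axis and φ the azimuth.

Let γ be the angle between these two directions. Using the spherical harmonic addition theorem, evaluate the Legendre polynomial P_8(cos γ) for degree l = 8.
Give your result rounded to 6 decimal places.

0.166630

Expand P_8 via completeness: Σ_{m} conj(Y_{8,m}) at Ω₁ times Y_{8,m} at Ω₂ —
  term(m=-8) = (-0.000714, 0.000028)   from Y*(Ω₁)=(-0.002642, 0.000520), Y(Ω₂)=(0.262350, 0.041023)
  term(m=-7) = (0.007292, -0.003318)   from Y*(Ω₁)=(0.009477, 0.015023), Y(Ω₂)=(0.061033, -0.446922)
  term(m=-6) = (-0.014789, 0.015686)   from Y*(Ω₁)=(0.043517, -0.058493), Y(Ω₂)=(-0.293711, -0.034324)
  term(m=-5) = (-0.011110, 0.028801)   from Y*(Ω₁)=(-0.200020, -0.055620), Y(Ω₂)=(0.014392, -0.147995)
  term(m=-4) = (-0.002838, -0.144577)   from Y*(Ω₁)=(0.039710, 0.407334), Y(Ω₂)=(-0.352266, -0.027375)
  term(m=-3) = (0.003303, 0.007653)   from Y*(Ω₁)=(0.450165, -0.226174), Y(Ω₂)=(-0.000962, 0.016517)
  term(m=-2) = (0.052903, 0.051874)   from Y*(Ω₁)=(-0.165435, -0.150091), Y(Ω₂)=(-0.331446, -0.012859)
  term(m=-1) = (0.024174, 0.009875)   from Y*(Ω₁)=(0.112744, -0.292062), Y(Ω₂)=(-0.001617, 0.083396)
  term(m=+0) = (0.108978, 0.000000)   from Y*(Ω₁)=(-0.341940, -0.000000), Y(Ω₂)=(-0.318707, 0.000000)
  term(m=+1) = (0.024174, -0.009875)   from Y*(Ω₁)=(-0.112744, -0.292062), Y(Ω₂)=(0.001617, 0.083396)
  term(m=+2) = (0.052903, -0.051874)   from Y*(Ω₁)=(-0.165435, 0.150091), Y(Ω₂)=(-0.331446, 0.012859)
  term(m=+3) = (0.003303, -0.007653)   from Y*(Ω₁)=(-0.450165, -0.226174), Y(Ω₂)=(0.000962, 0.016517)
  term(m=+4) = (-0.002838, 0.144577)   from Y*(Ω₁)=(0.039710, -0.407334), Y(Ω₂)=(-0.352266, 0.027375)
  term(m=+5) = (-0.011110, -0.028801)   from Y*(Ω₁)=(0.200020, -0.055620), Y(Ω₂)=(-0.014392, -0.147995)
  term(m=+6) = (-0.014789, -0.015686)   from Y*(Ω₁)=(0.043517, 0.058493), Y(Ω₂)=(-0.293711, 0.034324)
  term(m=+7) = (0.007292, 0.003318)   from Y*(Ω₁)=(-0.009477, 0.015023), Y(Ω₂)=(-0.061033, -0.446922)
  term(m=+8) = (-0.000714, -0.000028)   from Y*(Ω₁)=(-0.002642, -0.000520), Y(Ω₂)=(0.262350, -0.041023)
Σ over m = (0.225420, -0.000000); ×(4π/17) → (0.166630, -0.000000). Real part: 0.166630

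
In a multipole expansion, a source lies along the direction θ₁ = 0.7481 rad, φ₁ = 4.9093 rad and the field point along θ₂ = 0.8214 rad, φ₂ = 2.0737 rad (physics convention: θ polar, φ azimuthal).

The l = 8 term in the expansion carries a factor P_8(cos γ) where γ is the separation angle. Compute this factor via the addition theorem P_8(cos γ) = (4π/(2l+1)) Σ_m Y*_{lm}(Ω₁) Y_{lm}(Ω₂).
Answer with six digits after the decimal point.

0.267582

Term-by-term m-sum for l=8 (normalisation 4π/17 = 0.739198):
  [-8]  conj(Y_{8,-8})(Ω₁) = -0.000106+0.023632i ; Y_{8,-8}(Ω₂) = -0.027047+0.032827i ; Δ = -0.000773-0.000643i
  [-7]  conj(Y_{8,-7})(Ω₁) = -0.099977+0.019478i ; Y_{8,-7}(Ω₂) = -0.058532-0.147087i ; Δ = +0.008717+0.013565i
  [-6]  conj(Y_{8,-6})(Ω₁) = -0.099931-0.243572i ; Y_{8,-6}(Ω₂) = +0.342778+0.042783i ; Δ = -0.023833-0.087767i
  [-5]  conj(Y_{8,-5})(Ω₁) = +0.365863-0.242979i ; Y_{8,-5}(Ω₂) = -0.270716+0.373586i ; Δ = -0.008272+0.202460i
  [-4]  conj(Y_{8,-4})(Ω₁) = +0.296080+0.297413i ; Y_{8,-4}(Ω₂) = -0.121542-0.257625i ; Δ = +0.040635-0.112426i
  [-3]  conj(Y_{8,-3})(Ω₁) = -0.032392+0.048302i ; Y_{8,-3}(Ω₂) = -0.155461-0.009664i ; Δ = +0.005503-0.007196i
  [-2]  conj(Y_{8,-2})(Ω₁) = +0.326765+0.135780i ; Y_{8,-2}(Ω₂) = +0.202725-0.319796i ; Δ = +0.109665-0.076972i
  [-1]  conj(Y_{8,-1})(Ω₁) = -0.046711+0.234146i ; Y_{8,-1}(Ω₂) = +0.008286+0.015063i ; Δ = -0.003914+0.001237i
  [+0]  conj(Y_{8,0})(Ω₁) = +0.288264-0.000000i ; Y_{8,0}(Ω₂) = +0.369572+0.000000i ; Δ = +0.106534+0.000000i
  [+1]  conj(Y_{8,1})(Ω₁) = +0.046711+0.234146i ; Y_{8,1}(Ω₂) = -0.008286+0.015063i ; Δ = -0.003914-0.001237i
  [+2]  conj(Y_{8,2})(Ω₁) = +0.326765-0.135780i ; Y_{8,2}(Ω₂) = +0.202725+0.319796i ; Δ = +0.109665+0.076972i
  [+3]  conj(Y_{8,3})(Ω₁) = +0.032392+0.048302i ; Y_{8,3}(Ω₂) = +0.155461-0.009664i ; Δ = +0.005503+0.007196i
  [+4]  conj(Y_{8,4})(Ω₁) = +0.296080-0.297413i ; Y_{8,4}(Ω₂) = -0.121542+0.257625i ; Δ = +0.040635+0.112426i
  [+5]  conj(Y_{8,5})(Ω₁) = -0.365863-0.242979i ; Y_{8,5}(Ω₂) = +0.270716+0.373586i ; Δ = -0.008272-0.202460i
  [+6]  conj(Y_{8,6})(Ω₁) = -0.099931+0.243572i ; Y_{8,6}(Ω₂) = +0.342778-0.042783i ; Δ = -0.023833+0.087767i
  [+7]  conj(Y_{8,7})(Ω₁) = +0.099977+0.019478i ; Y_{8,7}(Ω₂) = +0.058532-0.147087i ; Δ = +0.008717-0.013565i
  [+8]  conj(Y_{8,8})(Ω₁) = -0.000106-0.023632i ; Y_{8,8}(Ω₂) = -0.027047-0.032827i ; Δ = -0.000773+0.000643i
Accumulated sum +0.361989-0.000000i; after 4π/(2l+1) scaling, +0.267582-0.000000i ⇒ P_8 = 0.267582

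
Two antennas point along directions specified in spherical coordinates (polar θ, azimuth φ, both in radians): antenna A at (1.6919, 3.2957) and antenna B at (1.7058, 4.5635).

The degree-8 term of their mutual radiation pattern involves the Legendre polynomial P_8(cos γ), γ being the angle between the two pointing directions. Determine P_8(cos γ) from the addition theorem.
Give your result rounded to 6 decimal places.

Addition theorem: P_8(cos γ) = (4π/17) Σ_m Y*_{lm}(Ω₁) Y_{lm}(Ω₂), m = −8…8:
  term(m=-8) = (-0.175408, 0.153108)   from Y*(Ω₁)=(0.161127, 0.458504), Y(Ω₂)=(0.177561, 0.444963)
  term(m=-7) = (-0.052493, -0.032197)   from Y*(Ω₁)=(0.111767, 0.208513), Y(Ω₂)=(-0.224772, 0.131267)
  term(m=-6) = (0.017862, -0.070786)   from Y*(Ω₁)=(-0.169392, -0.224612), Y(Ω₂)=(0.162660, 0.202195)
  term(m=-5) = (0.075003, -0.004191)   from Y*(Ω₁)=(-0.188957, -0.183422), Y(Ω₂)=(-0.193279, 0.209796)
  term(m=-4) = (0.013135, 0.035021)   from Y*(Ω₁)=(0.170035, 0.120475), Y(Ω₂)=(0.148586, 0.100687)
  term(m=-3) = (-0.062236, 0.048482)   from Y*(Ω₁)=(0.242863, 0.121029), Y(Ω₂)=(-0.125588, 0.262214)
  term(m=-2) = (-0.020339, -0.014094)   from Y*(Ω₁)=(-0.166089, -0.052876), Y(Ω₂)=(0.135720, 0.041653)
  term(m=-1) = (0.023802, -0.076135)   from Y*(Ω₁)=(-0.270381, -0.042001), Y(Ω₂)=(-0.043245, 0.288303)
  term(m=+0) = (0.021428, 0.000000)   from Y*(Ω₁)=(0.164016, -0.000000), Y(Ω₂)=(0.130649, 0.000000)
  term(m=+1) = (0.023802, 0.076135)   from Y*(Ω₁)=(0.270381, -0.042001), Y(Ω₂)=(0.043245, 0.288303)
  term(m=+2) = (-0.020339, 0.014094)   from Y*(Ω₁)=(-0.166089, 0.052876), Y(Ω₂)=(0.135720, -0.041653)
  term(m=+3) = (-0.062236, -0.048482)   from Y*(Ω₁)=(-0.242863, 0.121029), Y(Ω₂)=(0.125588, 0.262214)
  term(m=+4) = (0.013135, -0.035021)   from Y*(Ω₁)=(0.170035, -0.120475), Y(Ω₂)=(0.148586, -0.100687)
  term(m=+5) = (0.075003, 0.004191)   from Y*(Ω₁)=(0.188957, -0.183422), Y(Ω₂)=(0.193279, 0.209796)
  term(m=+6) = (0.017862, 0.070786)   from Y*(Ω₁)=(-0.169392, 0.224612), Y(Ω₂)=(0.162660, -0.202195)
  term(m=+7) = (-0.052493, 0.032197)   from Y*(Ω₁)=(-0.111767, 0.208513), Y(Ω₂)=(0.224772, 0.131267)
  term(m=+8) = (-0.175408, -0.153108)   from Y*(Ω₁)=(0.161127, -0.458504), Y(Ω₂)=(0.177561, -0.444963)
Accumulated sum (-0.339922, 0.000000); after 4π/(2l+1) scaling, (-0.251270, 0.000000) ⇒ P_8 = -0.251270

-0.251270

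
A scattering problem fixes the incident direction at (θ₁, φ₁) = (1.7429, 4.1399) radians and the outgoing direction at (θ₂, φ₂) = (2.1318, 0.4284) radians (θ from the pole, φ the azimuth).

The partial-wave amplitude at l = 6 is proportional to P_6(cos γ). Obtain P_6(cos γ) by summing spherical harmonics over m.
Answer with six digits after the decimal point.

0.144125

Summing Y*_{l m}(θ₁,φ₁)·Y_{l m}(θ₂,φ₂) over m ∈ [−6, 6]; prefactor 4π/(2·6+1) = 0.966644:
  m=-6: +0.422941-0.127752i × -0.149760-0.096243i = -0.075635-0.021573i  (running Σ = -0.075635-0.021573i)
  m=-5: +0.073302-0.255737i × +0.209493+0.325974i = +0.098720-0.029680i  (running Σ = +0.023085-0.051254i)
  m=-4: +0.150005+0.171321i × -0.055166-0.383674i = +0.057456-0.067004i  (running Σ = +0.080541-0.118258i)
  m=-3: +0.282564-0.041744i × -0.006738+0.022949i = -0.000946+0.006766i  (running Σ = +0.079595-0.111492i)
  m=-2: -0.065356+0.144092i × -0.221878+0.256062i = -0.022396-0.048706i  (running Σ = +0.057200-0.160198i)
  m=-1: +0.156216+0.242389i × +0.143119-0.065361i = +0.038200+0.024480i  (running Σ = +0.095400-0.135718i)
  m=0: -0.138939-0.000000i × +0.300143+0.000000i = -0.041702-0.000000i  (running Σ = +0.053698-0.135718i)
  m=1: -0.156216+0.242389i × -0.143119-0.065361i = +0.038200-0.024480i  (running Σ = +0.091898-0.160198i)
  m=2: -0.065356-0.144092i × -0.221878-0.256062i = -0.022396+0.048706i  (running Σ = +0.069503-0.111492i)
  m=3: -0.282564-0.041744i × +0.006738+0.022949i = -0.000946-0.006766i  (running Σ = +0.068557-0.118258i)
  m=4: +0.150005-0.171321i × -0.055166+0.383674i = +0.057456+0.067004i  (running Σ = +0.126013-0.051254i)
  m=5: -0.073302-0.255737i × -0.209493+0.325974i = +0.098720+0.029680i  (running Σ = +0.224733-0.021573i)
  m=6: +0.422941+0.127752i × -0.149760+0.096243i = -0.075635+0.021573i  (running Σ = +0.149098+0.000000i)
Total Σ_m = +0.149098+0.000000i. Multiply by 0.966644: +0.144125+0.000000i. P_6(cos γ) = 0.144125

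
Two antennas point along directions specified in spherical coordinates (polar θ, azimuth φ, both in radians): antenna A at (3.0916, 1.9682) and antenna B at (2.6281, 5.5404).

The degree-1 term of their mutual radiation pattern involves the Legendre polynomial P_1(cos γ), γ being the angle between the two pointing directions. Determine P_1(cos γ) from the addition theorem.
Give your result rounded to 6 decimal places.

Expand P_1 via completeness: Σ_{m} conj(Y_{1,m}) at Ω₁ times Y_{1,m} at Ω₂ —
  m=-1: -0.00668 + 0.01592j × 0.12501 + 0.11479j = -0.00266 + 0.00122j  (running Σ = -0.00266 + 0.00122j)
  m=0: -0.48799 + 0.00000j × -0.42559 + 0.00000j = 0.20768 + 0.00000j  (running Σ = 0.20502 + 0.00122j)
  m=1: 0.00668 + 0.01592j × -0.12501 + 0.11479j = -0.00266 - 0.00122j  (running Σ = 0.20236 + 0.00000j)
Accumulated sum 0.20236 + 0.00000j; after 4π/(2l+1) scaling, 0.84764 + 0.00000j ⇒ P_1 = 0.847639

0.847639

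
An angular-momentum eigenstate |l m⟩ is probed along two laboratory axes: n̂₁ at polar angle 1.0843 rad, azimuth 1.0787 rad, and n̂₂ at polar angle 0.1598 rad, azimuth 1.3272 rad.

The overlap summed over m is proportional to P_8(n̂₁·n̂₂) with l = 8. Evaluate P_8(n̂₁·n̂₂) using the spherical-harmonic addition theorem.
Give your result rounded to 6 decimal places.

0.207206

Summing Y*_{l m}(θ₁,φ₁)·Y_{l m}(θ₂,φ₂) over m ∈ [−8, 8]; prefactor 4π/(2·8+1) = 0.739198:
  m=-8: Y*=(-0.134552, 0.137210)  Y=(-0.000000, 0.000000)  product (-0.000000, -0.000000)
  m=-7: Y*=(0.121343, 0.388029)  Y=(-0.000005, -0.000001)  product (-0.000000, -0.000002)
  m=-6: Y*=(0.401986, 0.076899)  Y=(-0.000009, -0.000083)  product (0.000003, -0.000034)
  m=-5: Y*=(0.036022, -0.044444)  Y=(0.000893, -0.000329)  product (0.000018, -0.000052)
  m=-4: Y*=(0.126173, 0.300445)  Y=(0.004557, 0.006712)  product (-0.001442, 0.002216)
  m=-3: Y*=(0.230226, 0.021823)  Y=(-0.034107, 0.038052)  product (-0.008683, 0.008016)
  m=-2: Y*=(-0.121980, 0.183526)  Y=(-0.200077, -0.105998)  product (0.043859, -0.023790)
  m=-1: Y*=(0.132423, 0.247019)  Y=(0.150026, -0.603651)  product (0.168980, -0.042878)
  m=+0: Y*=(-0.182344, -0.000000)  Y=(0.686384, 0.000000)  product (-0.125158, -0.000000)
  m=+1: Y*=(-0.132423, 0.247019)  Y=(-0.150026, -0.603651)  product (0.168980, 0.042878)
  m=+2: Y*=(-0.121980, -0.183526)  Y=(-0.200077, 0.105998)  product (0.043859, 0.023790)
  m=+3: Y*=(-0.230226, 0.021823)  Y=(0.034107, 0.038052)  product (-0.008683, -0.008016)
  m=+4: Y*=(0.126173, -0.300445)  Y=(0.004557, -0.006712)  product (-0.001442, -0.002216)
  m=+5: Y*=(-0.036022, -0.044444)  Y=(-0.000893, -0.000329)  product (0.000018, 0.000052)
  m=+6: Y*=(0.401986, -0.076899)  Y=(-0.000009, 0.000083)  product (0.000003, 0.000034)
  m=+7: Y*=(-0.121343, 0.388029)  Y=(0.000005, -0.000001)  product (-0.000000, 0.000002)
  m=+8: Y*=(-0.134552, -0.137210)  Y=(-0.000000, -0.000000)  product (-0.000000, 0.000000)
Σ over m = (0.280312, -0.000000); ×(4π/17) → (0.207206, -0.000000). Real part: 0.207206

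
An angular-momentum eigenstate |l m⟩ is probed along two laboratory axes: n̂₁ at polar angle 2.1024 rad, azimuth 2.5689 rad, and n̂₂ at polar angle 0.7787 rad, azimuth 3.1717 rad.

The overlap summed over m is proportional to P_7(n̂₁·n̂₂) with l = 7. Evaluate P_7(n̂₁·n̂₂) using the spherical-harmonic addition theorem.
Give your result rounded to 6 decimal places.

-0.252145

Term-by-term m-sum for l=7 (normalisation 4π/15 = 0.837758):
  term(m=-7) = -0.003527+0.006568i   from Y*(Ω₁)=+0.114391-0.134837i, Y(Ω₂)=-0.041227+0.008820i
  term(m=-6) = +0.055311-0.028460i   from Y*(Ω₁)=+0.372318-0.112957i, Y(Ω₂)=+0.157274-0.028724i
  term(m=-5) = -0.142045-0.018223i   from Y*(Ω₁)=+0.393009+0.112216i, Y(Ω₂)=-0.346425+0.052547i
  term(m=-4) = +0.023757+0.021277i   from Y*(Ω₁)=+0.046116+0.052583i, Y(Ω₂)=+0.452684-0.054782i
  term(m=-3) = +0.018114+0.074795i   from Y*(Ω₁)=-0.046973-0.316627i, Y(Ω₂)=-0.239441+0.021686i
  term(m=-2) = -0.017785+0.046515i   from Y*(Ω₁)=+0.092995-0.205251i, Y(Ω₂)=-0.220598+0.013299i
  term(m=-1) = -0.068641+0.047242i   from Y*(Ω₁)=-0.198242+0.127821i, Y(Ω₂)=+0.353104-0.010634i
  term(m=+0) = -0.031345-0.000000i   from Y*(Ω₁)=-0.258347-0.000000i, Y(Ω₂)=+0.121329+0.000000i
  term(m=+1) = -0.068641-0.047242i   from Y*(Ω₁)=+0.198242+0.127821i, Y(Ω₂)=-0.353104-0.010634i
  term(m=+2) = -0.017785-0.046515i   from Y*(Ω₁)=+0.092995+0.205251i, Y(Ω₂)=-0.220598-0.013299i
  term(m=+3) = +0.018114-0.074795i   from Y*(Ω₁)=+0.046973-0.316627i, Y(Ω₂)=+0.239441+0.021686i
  term(m=+4) = +0.023757-0.021277i   from Y*(Ω₁)=+0.046116-0.052583i, Y(Ω₂)=+0.452684+0.054782i
  term(m=+5) = -0.142045+0.018223i   from Y*(Ω₁)=-0.393009+0.112216i, Y(Ω₂)=+0.346425+0.052547i
  term(m=+6) = +0.055311+0.028460i   from Y*(Ω₁)=+0.372318+0.112957i, Y(Ω₂)=+0.157274+0.028724i
  term(m=+7) = -0.003527-0.006568i   from Y*(Ω₁)=-0.114391-0.134837i, Y(Ω₂)=+0.041227+0.008820i
Accumulated sum -0.300975-0.000000i; after 4π/(2l+1) scaling, -0.252145-0.000000i ⇒ P_7 = -0.252145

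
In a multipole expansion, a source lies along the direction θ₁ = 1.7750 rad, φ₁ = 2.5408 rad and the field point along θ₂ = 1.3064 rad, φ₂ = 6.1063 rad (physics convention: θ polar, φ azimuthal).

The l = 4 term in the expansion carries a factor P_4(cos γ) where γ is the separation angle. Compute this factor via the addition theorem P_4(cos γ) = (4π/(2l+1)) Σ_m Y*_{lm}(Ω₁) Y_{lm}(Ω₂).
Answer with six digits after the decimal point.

0.298963

Term-by-term m-sum for l=4 (normalisation 4π/9 = 1.396263):
  [-4]  conj(Y_{4,-4})(Ω₁) = -0.30090 - 0.27388j ; Y_{4,-4}(Ω₂) = 0.29194 + 0.24969j ; Δ = -0.01946 - 0.15509j
  [-3]  conj(Y_{4,-3})(Ω₁) = -0.05470 - 0.23197j ; Y_{4,-3}(Ω₂) = 0.25371 + 0.14888j ; Δ = 0.02066 - 0.06700j
  [-2]  conj(Y_{4,-2})(Ω₁) = -0.08244 + 0.21304j ; Y_{4,-2}(Ω₂) = -0.15261 - 0.05636j ; Δ = 0.02459 - 0.02787j
  [-1]  conj(Y_{4,-1})(Ω₁) = -0.21017 + 0.14403j ; Y_{4,-1}(Ω₂) = -0.29626 - 0.05296j ; Δ = 0.06989 - 0.03154j
  [+0]  conj(Y_{4,0})(Ω₁) = 0.19311 + 0.00000j ; Y_{4,0}(Ω₂) = 0.11790 + 0.00000j ; Δ = 0.02277 + 0.00000j
  [+1]  conj(Y_{4,1})(Ω₁) = 0.21017 + 0.14403j ; Y_{4,1}(Ω₂) = 0.29626 - 0.05296j ; Δ = 0.06989 + 0.03154j
  [+2]  conj(Y_{4,2})(Ω₁) = -0.08244 - 0.21304j ; Y_{4,2}(Ω₂) = -0.15261 + 0.05636j ; Δ = 0.02459 + 0.02787j
  [+3]  conj(Y_{4,3})(Ω₁) = 0.05470 - 0.23197j ; Y_{4,3}(Ω₂) = -0.25371 + 0.14888j ; Δ = 0.02066 + 0.06700j
  [+4]  conj(Y_{4,4})(Ω₁) = -0.30090 + 0.27388j ; Y_{4,4}(Ω₂) = 0.29194 - 0.24969j ; Δ = -0.01946 + 0.15509j
Accumulated sum 0.21412 + 0.00000j; after 4π/(2l+1) scaling, 0.29896 + 0.00000j ⇒ P_4 = 0.298963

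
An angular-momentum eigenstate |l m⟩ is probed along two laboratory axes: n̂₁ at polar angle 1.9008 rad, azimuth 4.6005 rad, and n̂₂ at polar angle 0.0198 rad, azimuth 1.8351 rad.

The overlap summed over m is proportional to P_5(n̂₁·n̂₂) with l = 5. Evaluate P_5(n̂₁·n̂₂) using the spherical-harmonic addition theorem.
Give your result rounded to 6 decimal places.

Term-by-term m-sum for l=5 (normalisation 4π/11 = 1.142397):
  m=-5: (-0.186661, -0.298097) × (-0.000000, -0.000000) = (0.000000, 0.000000)  (running Σ = (0.000000, 0.000000))
  m=-4: (-0.343446, 0.164869) × (0.000000, -0.000000) = (-0.000000, 0.000000)  (running Σ = (-0.000000, 0.000000))
  m=-3: (-0.005301, -0.015196) × (0.000015, 0.000015) = (0.000000, -0.000000)  (running Σ = (0.000000, -0.000000))
  m=-2: (-0.328285, 0.074714) × (-0.001146, 0.000670) = (0.000326, -0.000305)  (running Σ = (0.000326, -0.000306))
  m=-1: (0.008070, 0.071824) × (-0.013234, -0.048901) = (0.003405, -0.001345)  (running Σ = (0.003732, -0.001651))
  m=0: (-0.316224, -0.000000) × (0.932854, 0.000000) = (-0.294991, -0.000000)  (running Σ = (-0.291259, -0.001651))
  m=1: (-0.008070, 0.071824) × (0.013234, -0.048901) = (0.003405, 0.001345)  (running Σ = (-0.287853, -0.000306))
  m=2: (-0.328285, -0.074714) × (-0.001146, -0.000670) = (0.000326, 0.000305)  (running Σ = (-0.287527, -0.000000))
  m=3: (0.005301, -0.015196) × (-0.000015, 0.000015) = (0.000000, 0.000000)  (running Σ = (-0.287527, 0.000000))
  m=4: (-0.343446, -0.164869) × (0.000000, 0.000000) = (-0.000000, -0.000000)  (running Σ = (-0.287527, 0.000000))
  m=5: (0.186661, -0.298097) × (0.000000, -0.000000) = (0.000000, -0.000000)  (running Σ = (-0.287527, 0.000000))
Total Σ_m = (-0.287527, 0.000000). Multiply by 1.142397: (-0.328470, 0.000000). P_5(cos γ) = -0.328470

-0.328470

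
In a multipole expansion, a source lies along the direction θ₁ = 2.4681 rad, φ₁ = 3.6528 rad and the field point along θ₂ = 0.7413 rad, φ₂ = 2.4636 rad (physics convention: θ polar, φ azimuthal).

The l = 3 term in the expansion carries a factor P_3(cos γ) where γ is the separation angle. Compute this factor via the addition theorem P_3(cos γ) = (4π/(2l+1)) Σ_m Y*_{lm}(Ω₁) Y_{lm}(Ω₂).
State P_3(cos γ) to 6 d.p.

0.444726

Term-by-term m-sum for l=3 (normalisation 4π/7 = 1.795196):
  term(m=-3) = -0.01184 - 0.00537j   from Y*(Ω₁)=-0.00376 - 0.10117j, Y(Ω₂)=0.05739 - 0.11492j
  term(m=-2) = 0.07719 - 0.07383j   from Y*(Ω₁)=-0.16201 - 0.26520j, Y(Ω₂)=0.07327 + 0.33581j
  term(m=-1) = 0.05791 + 0.14431j   from Y*(Ω₁)=-0.36125 - 0.20264j, Y(Ω₂)=-0.29237 - 0.23546j
  term(m=+0) = 0.00123 + 0.00000j   from Y*(Ω₁)=-0.01600 + 0.00000j, Y(Ω₂)=-0.07701 + 0.00000j
  term(m=+1) = 0.05791 - 0.14431j   from Y*(Ω₁)=0.36125 - 0.20264j, Y(Ω₂)=0.29237 - 0.23546j
  term(m=+2) = 0.07719 + 0.07383j   from Y*(Ω₁)=-0.16201 + 0.26520j, Y(Ω₂)=0.07327 - 0.33581j
  term(m=+3) = -0.01184 + 0.00537j   from Y*(Ω₁)=0.00376 - 0.10117j, Y(Ω₂)=-0.05739 - 0.11492j
Total Σ_m = 0.24773 - 0.00000j. Multiply by 1.795196: 0.44473 - 0.00000j. P_3(cos γ) = 0.444726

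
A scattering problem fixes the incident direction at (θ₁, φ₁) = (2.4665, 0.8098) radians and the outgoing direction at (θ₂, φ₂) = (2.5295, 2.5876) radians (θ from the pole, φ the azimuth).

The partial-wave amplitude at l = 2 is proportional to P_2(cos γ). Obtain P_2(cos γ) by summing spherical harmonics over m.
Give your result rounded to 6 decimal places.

-0.020966

Expand P_2 via completeness: Σ_{m} conj(Y_{2,m}) at Ω₁ times Y_{2,m} at Ω₂ —
  [-2]  conj(Y_{2,-2})(Ω₁) = -0.00736 + 0.15069j ; Y_{2,-2}(Ω₂) = 0.05694 + 0.11411j ; Δ = -0.01761 + 0.00774j
  [-1]  conj(Y_{2,-1})(Ω₁) = -0.25994 - 0.27294j ; Y_{2,-1}(Ω₂) = 0.30896 + 0.19113j ; Δ = -0.02814 - 0.13401j
  [+0]  conj(Y_{2,0})(Ω₁) = 0.26122 + 0.00000j ; Y_{2,0}(Ω₂) = 0.31841 + 0.00000j ; Δ = 0.08317 + 0.00000j
  [+1]  conj(Y_{2,1})(Ω₁) = 0.25994 - 0.27294j ; Y_{2,1}(Ω₂) = -0.30896 + 0.19113j ; Δ = -0.02814 + 0.13401j
  [+2]  conj(Y_{2,2})(Ω₁) = -0.00736 - 0.15069j ; Y_{2,2}(Ω₂) = 0.05694 - 0.11411j ; Δ = -0.01761 - 0.00774j
Accumulated sum -0.00834 - 0.00000j; after 4π/(2l+1) scaling, -0.02097 - 0.00000j ⇒ P_2 = -0.020966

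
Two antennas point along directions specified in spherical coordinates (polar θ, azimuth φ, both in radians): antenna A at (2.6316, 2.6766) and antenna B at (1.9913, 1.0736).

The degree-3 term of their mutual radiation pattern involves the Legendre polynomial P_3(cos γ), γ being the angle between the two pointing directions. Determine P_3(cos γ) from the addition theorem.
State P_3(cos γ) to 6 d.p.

-0.412949

Expand P_3 via completeness: Σ_{m} conj(Y_{3,m}) at Ω₁ times Y_{3,m} at Ω₂ —
  m=-3: Y*=-0.00849 + 0.04779j  Y=-0.31641 + 0.02511j  product 0.00149 - 0.01533j
  m=-2: Y*=-0.12708 + 0.17039j  Y=0.18949 + 0.29150j  product -0.07375 - 0.00476j
  m=-1: Y*=-0.39604 + 0.19868j  Y=-0.02347 + 0.04325j  product 0.00070 - 0.02179j
  m=+0: Y*=-0.26330 + 0.00000j  Y=0.33008 + 0.00000j  product -0.08691 + 0.00000j
  m=+1: Y*=0.39604 + 0.19868j  Y=0.02347 + 0.04325j  product 0.00070 + 0.02179j
  m=+2: Y*=-0.12708 - 0.17039j  Y=0.18949 - 0.29150j  product -0.07375 + 0.00476j
  m=+3: Y*=0.00849 + 0.04779j  Y=0.31641 + 0.02511j  product 0.00149 + 0.01533j
Σ over m = -0.23003 + 0.00000j; ×(4π/7) → -0.41295 + 0.00000j. Real part: -0.412949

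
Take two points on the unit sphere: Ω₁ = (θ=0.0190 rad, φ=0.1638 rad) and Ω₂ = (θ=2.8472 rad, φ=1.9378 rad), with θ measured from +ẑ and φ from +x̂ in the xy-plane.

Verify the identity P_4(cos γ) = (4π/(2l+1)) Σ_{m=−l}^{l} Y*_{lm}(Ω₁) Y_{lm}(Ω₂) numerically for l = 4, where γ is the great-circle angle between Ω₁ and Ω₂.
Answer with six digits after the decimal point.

Summing Y*_{l m}(θ₁,φ₁)·Y_{l m}(θ₂,φ₂) over m ∈ [−4, 4]; prefactor 4π/(2·4+1) = 1.396263:
  [-4]  conj(Y_{4,-4})(Ω₁) = (0.000000, 0.000000) ; Y_{4,-4}(Ω₂) = (0.000322, -0.003120) ; Δ = (0.000000, -0.000000)
  [-3]  conj(Y_{4,-3})(Ω₁) = (0.000008, 0.000004) ; Y_{4,-3}(Ω₂) = (-0.026092, -0.013247) ; Δ = (-0.000000, -0.000000)
  [-2]  conj(Y_{4,-2})(Ω₁) = (0.000686, 0.000233) ; Y_{4,-2}(Ω₂) = (-0.113147, 0.102076) ; Δ = (-0.000101, 0.000044)
  [-1]  conj(Y_{4,-1})(Ω₁) = (0.035442, 0.005858) ; Y_{4,-1}(Ω₂) = (0.160766, 0.418204) ; Δ = (0.003248, 0.015764)
  [+0]  conj(Y_{4,0})(Ω₁) = (0.844757, -0.000000) ; Y_{4,0}(Ω₂) = (0.516277, 0.000000) ; Δ = (0.436129, 0.000000)
  [+1]  conj(Y_{4,1})(Ω₁) = (-0.035442, 0.005858) ; Y_{4,1}(Ω₂) = (-0.160766, 0.418204) ; Δ = (0.003248, -0.015764)
  [+2]  conj(Y_{4,2})(Ω₁) = (0.000686, -0.000233) ; Y_{4,2}(Ω₂) = (-0.113147, -0.102076) ; Δ = (-0.000101, -0.000044)
  [+3]  conj(Y_{4,3})(Ω₁) = (-0.000008, 0.000004) ; Y_{4,3}(Ω₂) = (0.026092, -0.013247) ; Δ = (-0.000000, 0.000000)
  [+4]  conj(Y_{4,4})(Ω₁) = (0.000000, -0.000000) ; Y_{4,4}(Ω₂) = (0.000322, 0.003120) ; Δ = (0.000000, 0.000000)
Total Σ_m = (0.442422, -0.000000). Multiply by 1.396263: (0.617737, -0.000000). P_4(cos γ) = 0.617737

0.617737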